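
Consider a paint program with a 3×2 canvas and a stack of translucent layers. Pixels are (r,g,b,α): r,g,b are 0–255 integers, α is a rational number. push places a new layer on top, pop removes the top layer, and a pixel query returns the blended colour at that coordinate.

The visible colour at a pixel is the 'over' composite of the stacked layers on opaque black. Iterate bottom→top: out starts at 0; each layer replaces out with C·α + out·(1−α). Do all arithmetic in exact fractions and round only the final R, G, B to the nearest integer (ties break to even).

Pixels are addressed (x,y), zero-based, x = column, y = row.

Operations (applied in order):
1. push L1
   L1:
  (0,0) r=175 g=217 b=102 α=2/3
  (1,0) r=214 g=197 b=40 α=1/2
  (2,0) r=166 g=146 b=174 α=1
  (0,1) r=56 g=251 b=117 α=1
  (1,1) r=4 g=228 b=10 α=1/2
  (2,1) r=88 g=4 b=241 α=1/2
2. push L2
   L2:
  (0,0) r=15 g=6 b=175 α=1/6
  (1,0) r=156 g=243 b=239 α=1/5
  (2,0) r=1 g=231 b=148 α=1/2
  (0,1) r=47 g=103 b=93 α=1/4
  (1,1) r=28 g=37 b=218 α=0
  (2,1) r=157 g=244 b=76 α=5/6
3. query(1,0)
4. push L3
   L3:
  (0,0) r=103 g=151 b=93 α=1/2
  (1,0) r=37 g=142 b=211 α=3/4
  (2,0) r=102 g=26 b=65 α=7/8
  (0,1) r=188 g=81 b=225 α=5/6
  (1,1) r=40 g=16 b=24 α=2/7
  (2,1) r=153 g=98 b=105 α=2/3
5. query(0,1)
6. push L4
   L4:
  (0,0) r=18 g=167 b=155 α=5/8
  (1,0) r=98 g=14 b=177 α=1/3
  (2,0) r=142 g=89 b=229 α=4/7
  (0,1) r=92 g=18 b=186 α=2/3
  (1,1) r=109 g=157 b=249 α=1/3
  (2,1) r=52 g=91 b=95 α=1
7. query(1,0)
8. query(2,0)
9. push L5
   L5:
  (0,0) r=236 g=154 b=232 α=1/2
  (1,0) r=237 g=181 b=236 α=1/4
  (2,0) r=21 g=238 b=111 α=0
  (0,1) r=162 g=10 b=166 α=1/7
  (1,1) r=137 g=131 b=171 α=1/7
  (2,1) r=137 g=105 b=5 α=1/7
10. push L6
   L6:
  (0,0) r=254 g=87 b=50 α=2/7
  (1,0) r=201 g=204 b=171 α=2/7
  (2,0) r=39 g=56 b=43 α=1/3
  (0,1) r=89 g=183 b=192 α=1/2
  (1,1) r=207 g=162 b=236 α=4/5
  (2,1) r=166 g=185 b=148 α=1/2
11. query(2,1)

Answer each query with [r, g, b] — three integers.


at x=1,y=0 over L1,L2:
L1 α=1/2: [107, 197/2, 20]
L2 α=1/5: [584/5, 637/5, 319/5]
= [117, 127, 64]

(0,1) stack=L1,L2,L3; from [0,0,0]:
L1 α=1: [56, 251, 117]
L2 α=1/4: [215/4, 214, 111]
L3 α=5/6: [1325/8, 619/6, 206]
rounded: [166, 103, 206]

(1,0) stack=L1,L2,L3,L4; from [0,0,0]:
after L1 α=1/2: [107, 197/2, 20]
after L2 α=1/5: [584/5, 637/5, 319/5]
after L3 α=3/4: [1139/20, 2767/20, 871/5]
after L4 α=1/3: [2119/30, 969/10, 2627/15]
rounded: [71, 97, 175]

at x=2,y=0 over L1,L2,L3,L4:
L1 α=1: [166, 146, 174]
L2 α=1/2: [167/2, 377/2, 161]
L3 α=7/8: [1595/16, 741/16, 77]
L4 α=4/7: [13873/112, 7919/112, 1147/7]
rounded: [124, 71, 164]

at x=2,y=1 over L1,L2,L3,L4,L5,L6:
+L1 (α=1/2) → [44, 2, 241/2]
+L2 (α=5/6) → [829/6, 611/3, 1001/12]
+L3 (α=2/3) → [2665/18, 1199/9, 3521/36]
+L4 (α=1) → [52, 91, 95]
+L5 (α=1/7) → [449/7, 93, 575/7]
+L6 (α=1/2) → [1611/14, 139, 1611/14]
= [115, 139, 115]


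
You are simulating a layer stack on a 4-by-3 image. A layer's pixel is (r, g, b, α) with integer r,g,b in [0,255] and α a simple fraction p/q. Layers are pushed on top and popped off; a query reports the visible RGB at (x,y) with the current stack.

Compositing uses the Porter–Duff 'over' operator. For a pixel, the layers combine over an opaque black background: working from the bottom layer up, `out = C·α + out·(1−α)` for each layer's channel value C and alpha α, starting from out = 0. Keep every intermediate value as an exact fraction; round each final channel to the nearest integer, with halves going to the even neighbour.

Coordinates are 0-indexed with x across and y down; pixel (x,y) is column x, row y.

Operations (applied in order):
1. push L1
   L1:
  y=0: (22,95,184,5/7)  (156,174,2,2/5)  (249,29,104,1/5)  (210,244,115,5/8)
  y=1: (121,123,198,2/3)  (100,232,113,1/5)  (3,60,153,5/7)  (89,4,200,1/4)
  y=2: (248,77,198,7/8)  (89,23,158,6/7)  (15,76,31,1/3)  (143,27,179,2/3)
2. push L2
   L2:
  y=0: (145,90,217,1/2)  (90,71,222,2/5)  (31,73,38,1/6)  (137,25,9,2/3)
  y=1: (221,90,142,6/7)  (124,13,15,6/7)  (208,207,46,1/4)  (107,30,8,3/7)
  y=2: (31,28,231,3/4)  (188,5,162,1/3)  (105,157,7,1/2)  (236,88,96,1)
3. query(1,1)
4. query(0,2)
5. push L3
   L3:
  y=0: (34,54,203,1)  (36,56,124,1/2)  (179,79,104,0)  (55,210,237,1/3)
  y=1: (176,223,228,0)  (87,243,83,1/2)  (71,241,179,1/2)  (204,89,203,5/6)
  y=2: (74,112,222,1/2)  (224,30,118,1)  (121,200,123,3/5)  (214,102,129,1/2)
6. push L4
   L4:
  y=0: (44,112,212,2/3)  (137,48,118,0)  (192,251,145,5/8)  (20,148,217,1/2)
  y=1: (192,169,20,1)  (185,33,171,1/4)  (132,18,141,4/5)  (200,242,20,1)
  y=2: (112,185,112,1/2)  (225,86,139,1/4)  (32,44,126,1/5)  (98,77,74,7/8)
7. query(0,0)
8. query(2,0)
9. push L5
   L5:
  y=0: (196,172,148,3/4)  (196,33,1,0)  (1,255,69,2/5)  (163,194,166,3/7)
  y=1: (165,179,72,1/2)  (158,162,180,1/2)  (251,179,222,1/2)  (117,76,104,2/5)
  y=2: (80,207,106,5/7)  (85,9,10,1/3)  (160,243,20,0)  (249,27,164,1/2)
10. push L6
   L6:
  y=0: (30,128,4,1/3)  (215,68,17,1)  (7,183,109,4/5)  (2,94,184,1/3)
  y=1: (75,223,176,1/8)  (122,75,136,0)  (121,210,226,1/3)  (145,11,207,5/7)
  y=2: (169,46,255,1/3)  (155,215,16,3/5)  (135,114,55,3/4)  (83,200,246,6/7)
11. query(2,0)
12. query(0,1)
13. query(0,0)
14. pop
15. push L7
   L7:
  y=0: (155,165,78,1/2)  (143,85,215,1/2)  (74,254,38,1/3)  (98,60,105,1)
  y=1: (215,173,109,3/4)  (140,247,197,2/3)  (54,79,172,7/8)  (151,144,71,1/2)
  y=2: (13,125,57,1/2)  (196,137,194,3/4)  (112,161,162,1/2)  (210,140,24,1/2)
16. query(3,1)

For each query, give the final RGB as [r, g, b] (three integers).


at x=1,y=1 over L1,L2:
after L1 α=1/5: [20, 232/5, 113/5]
after L2 α=6/7: [764/7, 622/35, 563/35]
rounded: [109, 18, 16]

(0,2) stack=L1,L2; from [0,0,0]:
+L1 (α=7/8) → [217, 539/8, 693/4]
+L2 (α=3/4) → [155/2, 1211/32, 3465/16]
= [78, 38, 217]

at x=0,y=0 over L1,L2,L3,L4:
L1 α=5/7: [110/7, 475/7, 920/7]
L2 α=1/2: [1125/14, 1105/14, 2439/14]
L3 α=1: [34, 54, 203]
L4 α=2/3: [122/3, 278/3, 209]
= [41, 93, 209]

(2,0) stack=L1,L2,L3,L4; from [0,0,0]:
+L1 (α=1/5) → [249/5, 29/5, 104/5]
+L2 (α=1/6) → [140/3, 17, 71/3]
+L3 (α=0) → [140/3, 17, 71/3]
+L4 (α=5/8) → [275/2, 653/4, 199/2]
= [138, 163, 100]

query (2,0) [L1,L2,L3,L4,L5,L6] — begin 0,0,0
+L1 (α=1/5) → [249/5, 29/5, 104/5]
+L2 (α=1/6) → [140/3, 17, 71/3]
+L3 (α=0) → [140/3, 17, 71/3]
+L4 (α=5/8) → [275/2, 653/4, 199/2]
+L5 (α=2/5) → [829/10, 3999/20, 873/10]
+L6 (α=4/5) → [1109/50, 18639/100, 5233/50]
= [22, 186, 105]

(0,1) stack=L1,L2,L3,L4,L5,L6; from [0,0,0]:
after L1 α=2/3: [242/3, 82, 132]
after L2 α=6/7: [4220/21, 622/7, 984/7]
after L3 α=0: [4220/21, 622/7, 984/7]
after L4 α=1: [192, 169, 20]
after L5 α=1/2: [357/2, 174, 46]
after L6 α=1/8: [2649/16, 1441/8, 249/4]
→ [166, 180, 62]

(0,0) stack=L1,L2,L3,L4,L5,L6; from [0,0,0]:
+L1 (α=5/7) → [110/7, 475/7, 920/7]
+L2 (α=1/2) → [1125/14, 1105/14, 2439/14]
+L3 (α=1) → [34, 54, 203]
+L4 (α=2/3) → [122/3, 278/3, 209]
+L5 (α=3/4) → [943/6, 913/6, 653/4]
+L6 (α=1/3) → [1033/9, 1297/9, 661/6]
= [115, 144, 110]

(3,1) stack=L1,L2,L3,L4,L5,L7; from [0,0,0]:
+L1 (α=1/4) → [89/4, 1, 50]
+L2 (α=3/7) → [410/7, 94/7, 32]
+L3 (α=5/6) → [3775/21, 3209/42, 349/2]
+L4 (α=1) → [200, 242, 20]
+L5 (α=2/5) → [834/5, 878/5, 268/5]
+L7 (α=1/2) → [1589/10, 799/5, 623/10]
= [159, 160, 62]


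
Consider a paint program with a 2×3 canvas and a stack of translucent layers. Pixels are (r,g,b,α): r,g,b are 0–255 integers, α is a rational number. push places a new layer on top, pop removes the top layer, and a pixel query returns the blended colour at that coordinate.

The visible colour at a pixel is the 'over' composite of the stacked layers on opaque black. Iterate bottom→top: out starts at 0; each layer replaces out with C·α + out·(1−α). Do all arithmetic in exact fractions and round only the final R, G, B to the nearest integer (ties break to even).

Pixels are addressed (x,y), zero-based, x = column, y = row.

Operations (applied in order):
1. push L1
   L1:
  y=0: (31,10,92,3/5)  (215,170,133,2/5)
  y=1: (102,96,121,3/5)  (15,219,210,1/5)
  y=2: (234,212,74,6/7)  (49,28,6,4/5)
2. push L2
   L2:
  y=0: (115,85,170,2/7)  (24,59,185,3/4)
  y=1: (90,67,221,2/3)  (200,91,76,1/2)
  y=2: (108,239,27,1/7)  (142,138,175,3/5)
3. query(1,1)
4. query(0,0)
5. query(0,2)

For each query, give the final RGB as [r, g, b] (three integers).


(1,1) stack=L1,L2; from [0,0,0]:
+L1 (α=1/5) → [3, 219/5, 42]
+L2 (α=1/2) → [203/2, 337/5, 59]
= [102, 67, 59]

at x=0,y=0 over L1,L2:
L1 α=3/5: [93/5, 6, 276/5]
L2 α=2/7: [323/7, 200/7, 88]
→ [46, 29, 88]

query (0,2) [L1,L2] — begin 0,0,0
after L1 α=6/7: [1404/7, 1272/7, 444/7]
after L2 α=1/7: [9180/49, 9305/49, 2853/49]
rounded: [187, 190, 58]


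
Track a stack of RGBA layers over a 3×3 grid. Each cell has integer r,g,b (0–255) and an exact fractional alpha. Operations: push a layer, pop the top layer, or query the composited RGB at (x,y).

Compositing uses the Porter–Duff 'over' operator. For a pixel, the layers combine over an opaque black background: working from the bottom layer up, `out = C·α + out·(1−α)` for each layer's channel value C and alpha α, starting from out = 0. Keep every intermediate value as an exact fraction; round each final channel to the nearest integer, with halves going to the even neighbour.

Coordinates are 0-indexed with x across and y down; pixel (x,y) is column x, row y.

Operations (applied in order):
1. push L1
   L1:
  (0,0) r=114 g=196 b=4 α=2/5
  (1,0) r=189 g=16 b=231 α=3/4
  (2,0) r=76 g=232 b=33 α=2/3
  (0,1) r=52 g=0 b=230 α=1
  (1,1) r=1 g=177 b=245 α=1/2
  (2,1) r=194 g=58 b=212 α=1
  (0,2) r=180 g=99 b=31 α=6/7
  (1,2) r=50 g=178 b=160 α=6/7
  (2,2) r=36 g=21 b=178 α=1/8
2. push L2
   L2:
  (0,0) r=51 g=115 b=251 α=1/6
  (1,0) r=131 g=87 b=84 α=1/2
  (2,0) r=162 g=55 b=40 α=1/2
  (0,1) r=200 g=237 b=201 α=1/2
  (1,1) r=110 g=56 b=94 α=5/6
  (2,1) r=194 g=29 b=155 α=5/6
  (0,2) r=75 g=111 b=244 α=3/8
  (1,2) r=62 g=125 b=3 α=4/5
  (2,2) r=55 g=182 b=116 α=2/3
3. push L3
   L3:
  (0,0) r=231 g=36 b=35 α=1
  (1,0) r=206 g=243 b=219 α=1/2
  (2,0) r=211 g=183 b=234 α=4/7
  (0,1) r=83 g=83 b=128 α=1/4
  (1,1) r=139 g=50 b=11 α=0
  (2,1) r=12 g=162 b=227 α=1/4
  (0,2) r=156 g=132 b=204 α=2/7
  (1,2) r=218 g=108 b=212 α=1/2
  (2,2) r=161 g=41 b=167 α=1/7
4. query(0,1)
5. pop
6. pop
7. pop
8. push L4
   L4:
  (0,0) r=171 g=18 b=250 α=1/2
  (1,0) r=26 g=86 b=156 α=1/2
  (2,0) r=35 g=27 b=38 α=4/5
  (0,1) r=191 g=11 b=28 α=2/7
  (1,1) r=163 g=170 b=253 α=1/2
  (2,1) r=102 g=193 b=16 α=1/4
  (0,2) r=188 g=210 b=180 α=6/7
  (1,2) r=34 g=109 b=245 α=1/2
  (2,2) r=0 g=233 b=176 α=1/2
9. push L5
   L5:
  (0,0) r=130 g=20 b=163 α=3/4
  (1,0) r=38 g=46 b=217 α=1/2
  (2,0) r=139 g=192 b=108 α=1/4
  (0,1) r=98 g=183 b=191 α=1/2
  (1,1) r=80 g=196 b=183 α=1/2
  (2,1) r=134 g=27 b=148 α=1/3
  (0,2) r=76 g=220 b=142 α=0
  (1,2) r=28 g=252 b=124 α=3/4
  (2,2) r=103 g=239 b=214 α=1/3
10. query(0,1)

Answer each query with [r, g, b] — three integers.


query (0,1) [L1,L2,L3] — begin 0,0,0
+L1 (α=1) → [52, 0, 230]
+L2 (α=1/2) → [126, 237/2, 431/2]
+L3 (α=1/4) → [461/4, 877/8, 1549/8]
rounded: [115, 110, 194]

(0,1) stack=L4,L5; from [0,0,0]:
+L4 (α=2/7) → [382/7, 22/7, 8]
+L5 (α=1/2) → [534/7, 1303/14, 199/2]
rounded: [76, 93, 100]


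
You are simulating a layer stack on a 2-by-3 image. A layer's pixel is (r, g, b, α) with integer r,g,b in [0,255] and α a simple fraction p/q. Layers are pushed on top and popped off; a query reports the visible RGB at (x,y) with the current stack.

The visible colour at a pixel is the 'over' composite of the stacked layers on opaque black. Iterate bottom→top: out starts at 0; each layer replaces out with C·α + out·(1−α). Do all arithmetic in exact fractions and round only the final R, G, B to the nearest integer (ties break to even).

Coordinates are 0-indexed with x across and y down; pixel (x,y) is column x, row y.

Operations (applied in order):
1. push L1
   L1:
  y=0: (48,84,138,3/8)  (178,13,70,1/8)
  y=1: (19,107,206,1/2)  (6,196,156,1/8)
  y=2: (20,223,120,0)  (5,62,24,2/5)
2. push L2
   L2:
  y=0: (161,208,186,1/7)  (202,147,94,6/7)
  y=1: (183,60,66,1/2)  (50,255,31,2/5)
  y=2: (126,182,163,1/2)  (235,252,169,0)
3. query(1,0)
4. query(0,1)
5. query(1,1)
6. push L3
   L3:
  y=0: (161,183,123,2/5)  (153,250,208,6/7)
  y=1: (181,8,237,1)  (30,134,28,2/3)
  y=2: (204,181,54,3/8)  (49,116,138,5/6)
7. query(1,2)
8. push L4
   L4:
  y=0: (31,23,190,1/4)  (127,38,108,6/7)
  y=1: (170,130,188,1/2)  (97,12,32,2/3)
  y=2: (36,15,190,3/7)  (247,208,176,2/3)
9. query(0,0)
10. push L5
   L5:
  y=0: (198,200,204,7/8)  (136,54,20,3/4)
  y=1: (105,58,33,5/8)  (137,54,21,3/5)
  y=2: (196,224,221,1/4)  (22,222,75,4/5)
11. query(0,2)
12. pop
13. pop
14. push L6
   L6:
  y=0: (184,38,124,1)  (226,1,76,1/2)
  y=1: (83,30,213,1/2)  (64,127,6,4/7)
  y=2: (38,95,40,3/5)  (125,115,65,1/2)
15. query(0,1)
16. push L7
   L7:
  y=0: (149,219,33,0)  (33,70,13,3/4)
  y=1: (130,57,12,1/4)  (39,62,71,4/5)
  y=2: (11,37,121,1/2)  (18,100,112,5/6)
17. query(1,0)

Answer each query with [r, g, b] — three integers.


(1,0) stack=L1,L2; from [0,0,0]:
+L1 (α=1/8) → [89/4, 13/8, 35/4]
+L2 (α=6/7) → [4937/28, 7069/56, 2291/28]
→ [176, 126, 82]

at x=0,y=1 over L1,L2:
after L1 α=1/2: [19/2, 107/2, 103]
after L2 α=1/2: [385/4, 227/4, 169/2]
→ [96, 57, 84]

query (1,1) [L1,L2] — begin 0,0,0
+L1 (α=1/8) → [3/4, 49/2, 39/2]
+L2 (α=2/5) → [409/20, 1167/10, 241/10]
= [20, 117, 24]

(1,2) stack=L1,L2,L3; from [0,0,0]:
+L1 (α=2/5) → [2, 124/5, 48/5]
+L2 (α=0) → [2, 124/5, 48/5]
+L3 (α=5/6) → [247/6, 504/5, 583/5]
rounded: [41, 101, 117]

(0,0) stack=L1,L2,L3,L4; from [0,0,0]:
+L1 (α=3/8) → [18, 63/2, 207/4]
+L2 (α=1/7) → [269/7, 397/7, 993/14]
+L3 (α=2/5) → [3061/35, 3753/35, 6423/70]
+L4 (α=1/4) → [2567/35, 3016/35, 32569/280]
rounded: [73, 86, 116]

(0,2) stack=L1,L2,L3,L4,L5; from [0,0,0]:
+L1 (α=0) → [0, 0, 0]
+L2 (α=1/2) → [63, 91, 163/2]
+L3 (α=3/8) → [927/8, 499/4, 1139/16]
+L4 (α=3/7) → [1143/14, 544/7, 3419/28]
+L5 (α=1/4) → [6173/56, 800/7, 16445/112]
→ [110, 114, 147]

(0,1) stack=L1,L2,L3,L6; from [0,0,0]:
L1 α=1/2: [19/2, 107/2, 103]
L2 α=1/2: [385/4, 227/4, 169/2]
L3 α=1: [181, 8, 237]
L6 α=1/2: [132, 19, 225]
→ [132, 19, 225]

(1,0) stack=L1,L2,L3,L6,L7; from [0,0,0]:
after L1 α=1/8: [89/4, 13/8, 35/4]
after L2 α=6/7: [4937/28, 7069/56, 2291/28]
after L3 α=6/7: [30641/196, 91069/392, 37235/196]
after L6 α=1/2: [74937/392, 91461/784, 52131/392]
after L7 α=3/4: [113745/1568, 256101/3136, 67419/1568]
→ [73, 82, 43]


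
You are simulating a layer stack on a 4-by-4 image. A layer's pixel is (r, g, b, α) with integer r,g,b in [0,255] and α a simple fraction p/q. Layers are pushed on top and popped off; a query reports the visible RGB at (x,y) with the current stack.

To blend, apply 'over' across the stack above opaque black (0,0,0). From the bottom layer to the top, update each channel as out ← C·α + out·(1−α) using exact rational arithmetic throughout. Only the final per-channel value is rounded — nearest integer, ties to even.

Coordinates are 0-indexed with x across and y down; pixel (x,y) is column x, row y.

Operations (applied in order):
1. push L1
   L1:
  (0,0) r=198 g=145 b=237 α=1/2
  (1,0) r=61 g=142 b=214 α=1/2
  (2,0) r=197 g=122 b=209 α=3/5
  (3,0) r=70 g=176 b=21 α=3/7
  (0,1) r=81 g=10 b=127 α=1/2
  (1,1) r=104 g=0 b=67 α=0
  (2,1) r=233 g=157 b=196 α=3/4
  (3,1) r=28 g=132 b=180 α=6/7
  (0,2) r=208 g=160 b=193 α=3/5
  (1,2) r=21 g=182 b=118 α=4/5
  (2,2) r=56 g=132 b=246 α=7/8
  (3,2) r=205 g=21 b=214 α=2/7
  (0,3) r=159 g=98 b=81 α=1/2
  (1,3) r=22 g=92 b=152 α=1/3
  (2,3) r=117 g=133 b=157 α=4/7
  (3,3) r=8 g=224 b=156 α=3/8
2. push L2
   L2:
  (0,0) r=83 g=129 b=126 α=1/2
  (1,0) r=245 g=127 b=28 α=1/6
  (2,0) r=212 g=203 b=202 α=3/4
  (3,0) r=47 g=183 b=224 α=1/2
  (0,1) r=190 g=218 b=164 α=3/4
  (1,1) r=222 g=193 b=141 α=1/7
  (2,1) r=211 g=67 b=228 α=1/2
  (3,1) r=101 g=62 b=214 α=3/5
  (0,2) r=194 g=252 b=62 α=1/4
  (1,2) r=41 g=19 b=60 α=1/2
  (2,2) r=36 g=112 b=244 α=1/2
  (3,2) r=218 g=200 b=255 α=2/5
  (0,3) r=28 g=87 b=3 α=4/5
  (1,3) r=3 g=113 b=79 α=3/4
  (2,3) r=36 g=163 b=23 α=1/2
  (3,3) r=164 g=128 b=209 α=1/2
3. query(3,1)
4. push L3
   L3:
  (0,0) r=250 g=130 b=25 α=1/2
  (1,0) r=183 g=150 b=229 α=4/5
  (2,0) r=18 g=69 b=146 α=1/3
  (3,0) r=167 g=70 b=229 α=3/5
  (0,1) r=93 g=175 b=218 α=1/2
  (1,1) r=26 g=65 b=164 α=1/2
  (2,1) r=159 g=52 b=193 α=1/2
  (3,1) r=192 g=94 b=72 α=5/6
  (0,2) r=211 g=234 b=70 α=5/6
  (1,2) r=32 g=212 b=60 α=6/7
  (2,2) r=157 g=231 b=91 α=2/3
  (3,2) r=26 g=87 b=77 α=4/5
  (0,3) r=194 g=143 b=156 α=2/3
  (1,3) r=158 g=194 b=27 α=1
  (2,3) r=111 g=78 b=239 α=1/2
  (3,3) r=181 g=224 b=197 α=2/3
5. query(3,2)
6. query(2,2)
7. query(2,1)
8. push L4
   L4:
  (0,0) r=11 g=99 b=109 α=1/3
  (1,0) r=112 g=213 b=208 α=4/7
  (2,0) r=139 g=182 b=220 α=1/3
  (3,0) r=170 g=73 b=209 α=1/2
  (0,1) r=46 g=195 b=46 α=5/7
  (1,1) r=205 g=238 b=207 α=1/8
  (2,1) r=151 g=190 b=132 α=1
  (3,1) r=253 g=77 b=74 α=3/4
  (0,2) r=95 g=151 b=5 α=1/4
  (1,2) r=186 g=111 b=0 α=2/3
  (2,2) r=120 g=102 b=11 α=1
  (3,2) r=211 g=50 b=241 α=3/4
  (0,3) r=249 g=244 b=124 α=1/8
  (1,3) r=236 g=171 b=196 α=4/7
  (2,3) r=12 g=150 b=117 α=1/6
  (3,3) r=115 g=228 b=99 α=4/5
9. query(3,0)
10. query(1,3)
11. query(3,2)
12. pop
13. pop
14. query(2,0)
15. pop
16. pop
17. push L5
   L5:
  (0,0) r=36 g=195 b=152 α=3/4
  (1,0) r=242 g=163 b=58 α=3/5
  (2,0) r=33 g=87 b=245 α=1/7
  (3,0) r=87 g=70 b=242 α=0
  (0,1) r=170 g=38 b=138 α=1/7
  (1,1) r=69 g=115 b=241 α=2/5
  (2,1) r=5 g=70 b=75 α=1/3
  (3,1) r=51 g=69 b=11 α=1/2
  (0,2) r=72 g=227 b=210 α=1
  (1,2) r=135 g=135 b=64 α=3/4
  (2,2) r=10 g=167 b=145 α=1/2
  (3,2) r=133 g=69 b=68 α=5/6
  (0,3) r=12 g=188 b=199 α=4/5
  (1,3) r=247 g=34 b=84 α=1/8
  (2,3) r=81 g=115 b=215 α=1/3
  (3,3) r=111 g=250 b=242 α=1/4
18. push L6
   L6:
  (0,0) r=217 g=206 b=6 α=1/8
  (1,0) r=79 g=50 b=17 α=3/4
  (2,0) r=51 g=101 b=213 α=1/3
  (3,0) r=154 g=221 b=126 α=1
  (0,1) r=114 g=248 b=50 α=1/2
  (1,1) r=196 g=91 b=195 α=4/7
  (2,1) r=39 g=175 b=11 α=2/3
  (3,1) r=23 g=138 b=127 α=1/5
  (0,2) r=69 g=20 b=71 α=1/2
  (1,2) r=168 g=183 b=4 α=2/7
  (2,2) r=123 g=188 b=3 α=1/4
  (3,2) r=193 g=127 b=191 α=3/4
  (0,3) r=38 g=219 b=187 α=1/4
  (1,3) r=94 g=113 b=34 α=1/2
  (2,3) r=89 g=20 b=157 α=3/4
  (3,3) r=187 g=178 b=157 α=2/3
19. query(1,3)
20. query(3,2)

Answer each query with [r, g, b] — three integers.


query (3,1) [L1,L2] — begin 0,0,0
L1 α=6/7: [24, 792/7, 1080/7]
L2 α=3/5: [351/5, 2886/35, 6654/35]
→ [70, 82, 190]

(3,2) stack=L1,L2,L3; from [0,0,0]:
+L1 (α=2/7) → [410/7, 6, 428/7]
+L2 (α=2/5) → [4282/35, 418/5, 4854/35]
+L3 (α=4/5) → [7922/175, 2158/25, 15634/175]
rounded: [45, 86, 89]

(2,2) stack=L1,L2,L3; from [0,0,0]:
L1 α=7/8: [49, 231/2, 861/4]
L2 α=1/2: [85/2, 455/4, 1837/8]
L3 α=2/3: [713/6, 2303/12, 3293/24]
= [119, 192, 137]

at x=2,y=1 over L1,L2,L3:
+L1 (α=3/4) → [699/4, 471/4, 147]
+L2 (α=1/2) → [1543/8, 739/8, 375/2]
+L3 (α=1/2) → [2815/16, 1155/16, 761/4]
= [176, 72, 190]

(3,0) stack=L1,L2,L3,L4; from [0,0,0]:
+L1 (α=3/7) → [30, 528/7, 9]
+L2 (α=1/2) → [77/2, 1809/14, 233/2]
+L3 (α=3/5) → [578/5, 3279/35, 184]
+L4 (α=1/2) → [714/5, 2917/35, 393/2]
rounded: [143, 83, 196]

query (1,3) [L1,L2,L3,L4] — begin 0,0,0
L1 α=1/3: [22/3, 92/3, 152/3]
L2 α=3/4: [49/12, 1109/12, 863/12]
L3 α=1: [158, 194, 27]
L4 α=4/7: [1418/7, 1266/7, 865/7]
rounded: [203, 181, 124]

at x=3,y=2 over L1,L2,L3,L4:
L1 α=2/7: [410/7, 6, 428/7]
L2 α=2/5: [4282/35, 418/5, 4854/35]
L3 α=4/5: [7922/175, 2158/25, 15634/175]
L4 α=3/4: [118697/700, 1477/25, 142159/700]
→ [170, 59, 203]

at x=2,y=0 over L1,L2:
L1 α=3/5: [591/5, 366/5, 627/5]
L2 α=3/4: [3771/20, 3411/20, 3657/20]
rounded: [189, 171, 183]

query (1,3) [L5,L6] — begin 0,0,0
+L5 (α=1/8) → [247/8, 17/4, 21/2]
+L6 (α=1/2) → [999/16, 469/8, 89/4]
rounded: [62, 59, 22]

(3,2) stack=L5,L6; from [0,0,0]:
L5 α=5/6: [665/6, 115/2, 170/3]
L6 α=3/4: [4139/24, 877/8, 1889/12]
rounded: [172, 110, 157]


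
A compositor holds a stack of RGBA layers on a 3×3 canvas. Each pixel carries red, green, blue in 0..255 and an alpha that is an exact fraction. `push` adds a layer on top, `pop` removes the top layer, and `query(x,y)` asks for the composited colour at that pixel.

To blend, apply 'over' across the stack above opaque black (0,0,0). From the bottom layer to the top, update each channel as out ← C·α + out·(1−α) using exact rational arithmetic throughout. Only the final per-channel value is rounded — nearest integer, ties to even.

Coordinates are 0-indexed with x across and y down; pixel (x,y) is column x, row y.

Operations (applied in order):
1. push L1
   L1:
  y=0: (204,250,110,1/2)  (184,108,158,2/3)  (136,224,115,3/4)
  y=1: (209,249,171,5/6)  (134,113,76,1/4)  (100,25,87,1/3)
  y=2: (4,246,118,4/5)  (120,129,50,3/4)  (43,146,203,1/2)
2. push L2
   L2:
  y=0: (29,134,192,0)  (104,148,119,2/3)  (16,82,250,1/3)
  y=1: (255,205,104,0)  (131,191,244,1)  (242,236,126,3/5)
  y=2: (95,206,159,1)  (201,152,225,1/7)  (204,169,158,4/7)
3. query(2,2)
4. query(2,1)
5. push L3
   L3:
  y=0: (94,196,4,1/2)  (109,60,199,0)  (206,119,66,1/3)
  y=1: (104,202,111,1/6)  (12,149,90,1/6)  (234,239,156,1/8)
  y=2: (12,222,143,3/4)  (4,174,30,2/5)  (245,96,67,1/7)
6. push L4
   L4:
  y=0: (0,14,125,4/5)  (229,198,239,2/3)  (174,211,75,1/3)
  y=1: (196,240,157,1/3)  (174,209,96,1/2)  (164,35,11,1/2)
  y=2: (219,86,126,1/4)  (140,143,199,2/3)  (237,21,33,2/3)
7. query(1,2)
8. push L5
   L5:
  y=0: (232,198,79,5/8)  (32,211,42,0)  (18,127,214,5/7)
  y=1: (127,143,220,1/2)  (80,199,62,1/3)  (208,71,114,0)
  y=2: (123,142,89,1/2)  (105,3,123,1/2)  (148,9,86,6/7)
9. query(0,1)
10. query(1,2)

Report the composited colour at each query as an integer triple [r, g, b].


(2,2) stack=L1,L2; from [0,0,0]:
L1 α=1/2: [43/2, 73, 203/2]
L2 α=4/7: [1761/14, 895/7, 1873/14]
→ [126, 128, 134]

at x=2,y=1 over L1,L2:
after L1 α=1/3: [100/3, 25/3, 29]
after L2 α=3/5: [2378/15, 2174/15, 436/5]
= [159, 145, 87]

(1,2) stack=L1,L2,L3,L4; from [0,0,0]:
L1 α=3/4: [90, 387/4, 75/2]
L2 α=1/7: [741/7, 1465/14, 450/7]
L3 α=2/5: [2279/35, 9267/70, 354/7]
L4 α=2/3: [12079/105, 29287/210, 3140/21]
→ [115, 139, 150]

at x=0,y=1 over L1,L2,L3,L4,L5:
L1 α=5/6: [1045/6, 415/2, 285/2]
L2 α=0: [1045/6, 415/2, 285/2]
L3 α=1/6: [5849/36, 2479/12, 549/4]
L4 α=1/3: [9377/54, 3919/18, 863/6]
L5 α=1/2: [16235/108, 6493/36, 2183/12]
→ [150, 180, 182]

query (1,2) [L1,L2,L3,L4,L5] — begin 0,0,0
+L1 (α=3/4) → [90, 387/4, 75/2]
+L2 (α=1/7) → [741/7, 1465/14, 450/7]
+L3 (α=2/5) → [2279/35, 9267/70, 354/7]
+L4 (α=2/3) → [12079/105, 29287/210, 3140/21]
+L5 (α=1/2) → [11552/105, 29917/420, 5723/42]
→ [110, 71, 136]


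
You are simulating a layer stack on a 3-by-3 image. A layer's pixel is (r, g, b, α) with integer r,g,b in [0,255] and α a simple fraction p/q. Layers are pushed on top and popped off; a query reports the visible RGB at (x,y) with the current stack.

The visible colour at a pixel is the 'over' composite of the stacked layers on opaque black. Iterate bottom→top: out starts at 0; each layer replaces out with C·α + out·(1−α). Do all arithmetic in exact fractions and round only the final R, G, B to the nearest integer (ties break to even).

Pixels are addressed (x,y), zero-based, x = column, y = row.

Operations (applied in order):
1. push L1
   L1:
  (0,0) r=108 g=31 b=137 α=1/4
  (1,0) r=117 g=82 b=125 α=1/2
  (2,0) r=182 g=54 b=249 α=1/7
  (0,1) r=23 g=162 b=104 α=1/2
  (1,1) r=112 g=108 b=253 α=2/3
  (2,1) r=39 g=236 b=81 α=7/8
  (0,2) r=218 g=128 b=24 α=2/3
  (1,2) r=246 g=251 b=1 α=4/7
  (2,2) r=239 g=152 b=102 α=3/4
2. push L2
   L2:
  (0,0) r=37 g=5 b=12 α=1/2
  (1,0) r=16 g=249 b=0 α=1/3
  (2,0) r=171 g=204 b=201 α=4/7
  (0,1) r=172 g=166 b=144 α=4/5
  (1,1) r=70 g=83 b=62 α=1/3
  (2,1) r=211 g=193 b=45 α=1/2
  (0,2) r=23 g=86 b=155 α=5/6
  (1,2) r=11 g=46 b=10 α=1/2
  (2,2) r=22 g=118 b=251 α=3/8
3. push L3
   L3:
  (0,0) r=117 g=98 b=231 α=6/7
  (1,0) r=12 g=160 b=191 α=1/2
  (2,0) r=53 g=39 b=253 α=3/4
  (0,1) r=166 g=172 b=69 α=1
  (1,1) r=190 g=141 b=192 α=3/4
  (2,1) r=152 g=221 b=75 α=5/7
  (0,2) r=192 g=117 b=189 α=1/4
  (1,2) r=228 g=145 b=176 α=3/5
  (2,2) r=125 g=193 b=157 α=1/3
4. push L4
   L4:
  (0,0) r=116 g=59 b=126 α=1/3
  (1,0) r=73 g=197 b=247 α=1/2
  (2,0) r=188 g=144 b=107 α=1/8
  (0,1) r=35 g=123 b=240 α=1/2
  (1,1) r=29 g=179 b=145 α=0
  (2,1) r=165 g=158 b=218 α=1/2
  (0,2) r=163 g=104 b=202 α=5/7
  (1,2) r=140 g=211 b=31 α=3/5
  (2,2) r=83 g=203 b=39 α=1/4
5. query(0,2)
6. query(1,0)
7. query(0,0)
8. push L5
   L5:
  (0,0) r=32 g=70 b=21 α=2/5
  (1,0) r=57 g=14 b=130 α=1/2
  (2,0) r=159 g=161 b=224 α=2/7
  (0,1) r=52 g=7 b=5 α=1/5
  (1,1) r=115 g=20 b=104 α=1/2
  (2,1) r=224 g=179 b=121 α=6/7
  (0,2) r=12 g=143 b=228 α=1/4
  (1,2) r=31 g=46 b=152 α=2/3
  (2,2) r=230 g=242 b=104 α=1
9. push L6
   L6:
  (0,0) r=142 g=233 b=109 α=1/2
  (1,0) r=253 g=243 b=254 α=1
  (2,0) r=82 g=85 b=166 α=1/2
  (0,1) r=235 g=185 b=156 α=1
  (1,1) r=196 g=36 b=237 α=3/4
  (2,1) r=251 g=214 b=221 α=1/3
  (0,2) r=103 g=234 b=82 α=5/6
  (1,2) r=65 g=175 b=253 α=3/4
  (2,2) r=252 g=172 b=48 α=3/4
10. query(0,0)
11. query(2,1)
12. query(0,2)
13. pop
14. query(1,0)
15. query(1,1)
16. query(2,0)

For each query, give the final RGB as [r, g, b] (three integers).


query (0,2) [L1,L2,L3,L4] — begin 0,0,0
L1 α=2/3: [436/3, 256/3, 16]
L2 α=5/6: [781/18, 773/9, 791/6]
L3 α=1/4: [1933/24, 281/3, 1169/8]
L4 α=5/7: [11713/84, 2122/21, 5209/28]
rounded: [139, 101, 186]

(1,0) stack=L1,L2,L3,L4; from [0,0,0]:
+L1 (α=1/2) → [117/2, 41, 125/2]
+L2 (α=1/3) → [133/3, 331/3, 125/3]
+L3 (α=1/2) → [169/6, 811/6, 349/3]
+L4 (α=1/2) → [607/12, 1993/12, 545/3]
→ [51, 166, 182]

at x=0,y=0 over L1,L2,L3,L4:
L1 α=1/4: [27, 31/4, 137/4]
L2 α=1/2: [32, 51/8, 185/8]
L3 α=6/7: [734/7, 4755/56, 11273/56]
L4 α=1/3: [760/7, 6407/84, 14801/84]
→ [109, 76, 176]

query (0,0) [L1,L2,L3,L4,L5,L6] — begin 0,0,0
after L1 α=1/4: [27, 31/4, 137/4]
after L2 α=1/2: [32, 51/8, 185/8]
after L3 α=6/7: [734/7, 4755/56, 11273/56]
after L4 α=1/3: [760/7, 6407/84, 14801/84]
after L5 α=2/5: [2728/35, 10327/140, 15977/140]
after L6 α=1/2: [3849/35, 42947/280, 31237/280]
= [110, 153, 112]

query (2,1) [L1,L2,L3,L4,L5,L6] — begin 0,0,0
L1 α=7/8: [273/8, 413/2, 567/8]
L2 α=1/2: [1961/16, 799/4, 927/16]
L3 α=5/7: [8041/56, 3009/14, 561/8]
L4 α=1/2: [17281/112, 5221/28, 2305/16]
L5 α=6/7: [167809/784, 35293/196, 13921/112]
L6 α=1/3: [266201/1176, 18755/98, 26297/168]
= [226, 191, 157]

query (0,2) [L1,L2,L3,L4,L5,L6] — begin 0,0,0
after L1 α=2/3: [436/3, 256/3, 16]
after L2 α=5/6: [781/18, 773/9, 791/6]
after L3 α=1/4: [1933/24, 281/3, 1169/8]
after L4 α=5/7: [11713/84, 2122/21, 5209/28]
after L5 α=1/4: [12049/112, 3123/28, 22011/112]
after L6 α=5/6: [23243/224, 11961/56, 67931/672]
→ [104, 214, 101]

at x=1,y=0 over L1,L2,L3,L4,L5:
+L1 (α=1/2) → [117/2, 41, 125/2]
+L2 (α=1/3) → [133/3, 331/3, 125/3]
+L3 (α=1/2) → [169/6, 811/6, 349/3]
+L4 (α=1/2) → [607/12, 1993/12, 545/3]
+L5 (α=1/2) → [1291/24, 2161/24, 935/6]
rounded: [54, 90, 156]

at x=1,y=1 over L1,L2,L3,L4,L5:
+L1 (α=2/3) → [224/3, 72, 506/3]
+L2 (α=1/3) → [658/9, 227/3, 1198/9]
+L3 (α=3/4) → [1447/9, 374/3, 3191/18]
+L4 (α=0) → [1447/9, 374/3, 3191/18]
+L5 (α=1/2) → [1241/9, 217/3, 5063/36]
→ [138, 72, 141]

(2,0) stack=L1,L2,L3,L4,L5; from [0,0,0]:
+L1 (α=1/7) → [26, 54/7, 249/7]
+L2 (α=4/7) → [762/7, 5874/49, 6375/49]
+L3 (α=3/4) → [1875/28, 11607/196, 21783/98]
+L4 (α=1/8) → [2627/32, 15639/224, 23281/112]
+L5 (α=2/7) → [23311/224, 150323/1568, 166581/784]
= [104, 96, 212]


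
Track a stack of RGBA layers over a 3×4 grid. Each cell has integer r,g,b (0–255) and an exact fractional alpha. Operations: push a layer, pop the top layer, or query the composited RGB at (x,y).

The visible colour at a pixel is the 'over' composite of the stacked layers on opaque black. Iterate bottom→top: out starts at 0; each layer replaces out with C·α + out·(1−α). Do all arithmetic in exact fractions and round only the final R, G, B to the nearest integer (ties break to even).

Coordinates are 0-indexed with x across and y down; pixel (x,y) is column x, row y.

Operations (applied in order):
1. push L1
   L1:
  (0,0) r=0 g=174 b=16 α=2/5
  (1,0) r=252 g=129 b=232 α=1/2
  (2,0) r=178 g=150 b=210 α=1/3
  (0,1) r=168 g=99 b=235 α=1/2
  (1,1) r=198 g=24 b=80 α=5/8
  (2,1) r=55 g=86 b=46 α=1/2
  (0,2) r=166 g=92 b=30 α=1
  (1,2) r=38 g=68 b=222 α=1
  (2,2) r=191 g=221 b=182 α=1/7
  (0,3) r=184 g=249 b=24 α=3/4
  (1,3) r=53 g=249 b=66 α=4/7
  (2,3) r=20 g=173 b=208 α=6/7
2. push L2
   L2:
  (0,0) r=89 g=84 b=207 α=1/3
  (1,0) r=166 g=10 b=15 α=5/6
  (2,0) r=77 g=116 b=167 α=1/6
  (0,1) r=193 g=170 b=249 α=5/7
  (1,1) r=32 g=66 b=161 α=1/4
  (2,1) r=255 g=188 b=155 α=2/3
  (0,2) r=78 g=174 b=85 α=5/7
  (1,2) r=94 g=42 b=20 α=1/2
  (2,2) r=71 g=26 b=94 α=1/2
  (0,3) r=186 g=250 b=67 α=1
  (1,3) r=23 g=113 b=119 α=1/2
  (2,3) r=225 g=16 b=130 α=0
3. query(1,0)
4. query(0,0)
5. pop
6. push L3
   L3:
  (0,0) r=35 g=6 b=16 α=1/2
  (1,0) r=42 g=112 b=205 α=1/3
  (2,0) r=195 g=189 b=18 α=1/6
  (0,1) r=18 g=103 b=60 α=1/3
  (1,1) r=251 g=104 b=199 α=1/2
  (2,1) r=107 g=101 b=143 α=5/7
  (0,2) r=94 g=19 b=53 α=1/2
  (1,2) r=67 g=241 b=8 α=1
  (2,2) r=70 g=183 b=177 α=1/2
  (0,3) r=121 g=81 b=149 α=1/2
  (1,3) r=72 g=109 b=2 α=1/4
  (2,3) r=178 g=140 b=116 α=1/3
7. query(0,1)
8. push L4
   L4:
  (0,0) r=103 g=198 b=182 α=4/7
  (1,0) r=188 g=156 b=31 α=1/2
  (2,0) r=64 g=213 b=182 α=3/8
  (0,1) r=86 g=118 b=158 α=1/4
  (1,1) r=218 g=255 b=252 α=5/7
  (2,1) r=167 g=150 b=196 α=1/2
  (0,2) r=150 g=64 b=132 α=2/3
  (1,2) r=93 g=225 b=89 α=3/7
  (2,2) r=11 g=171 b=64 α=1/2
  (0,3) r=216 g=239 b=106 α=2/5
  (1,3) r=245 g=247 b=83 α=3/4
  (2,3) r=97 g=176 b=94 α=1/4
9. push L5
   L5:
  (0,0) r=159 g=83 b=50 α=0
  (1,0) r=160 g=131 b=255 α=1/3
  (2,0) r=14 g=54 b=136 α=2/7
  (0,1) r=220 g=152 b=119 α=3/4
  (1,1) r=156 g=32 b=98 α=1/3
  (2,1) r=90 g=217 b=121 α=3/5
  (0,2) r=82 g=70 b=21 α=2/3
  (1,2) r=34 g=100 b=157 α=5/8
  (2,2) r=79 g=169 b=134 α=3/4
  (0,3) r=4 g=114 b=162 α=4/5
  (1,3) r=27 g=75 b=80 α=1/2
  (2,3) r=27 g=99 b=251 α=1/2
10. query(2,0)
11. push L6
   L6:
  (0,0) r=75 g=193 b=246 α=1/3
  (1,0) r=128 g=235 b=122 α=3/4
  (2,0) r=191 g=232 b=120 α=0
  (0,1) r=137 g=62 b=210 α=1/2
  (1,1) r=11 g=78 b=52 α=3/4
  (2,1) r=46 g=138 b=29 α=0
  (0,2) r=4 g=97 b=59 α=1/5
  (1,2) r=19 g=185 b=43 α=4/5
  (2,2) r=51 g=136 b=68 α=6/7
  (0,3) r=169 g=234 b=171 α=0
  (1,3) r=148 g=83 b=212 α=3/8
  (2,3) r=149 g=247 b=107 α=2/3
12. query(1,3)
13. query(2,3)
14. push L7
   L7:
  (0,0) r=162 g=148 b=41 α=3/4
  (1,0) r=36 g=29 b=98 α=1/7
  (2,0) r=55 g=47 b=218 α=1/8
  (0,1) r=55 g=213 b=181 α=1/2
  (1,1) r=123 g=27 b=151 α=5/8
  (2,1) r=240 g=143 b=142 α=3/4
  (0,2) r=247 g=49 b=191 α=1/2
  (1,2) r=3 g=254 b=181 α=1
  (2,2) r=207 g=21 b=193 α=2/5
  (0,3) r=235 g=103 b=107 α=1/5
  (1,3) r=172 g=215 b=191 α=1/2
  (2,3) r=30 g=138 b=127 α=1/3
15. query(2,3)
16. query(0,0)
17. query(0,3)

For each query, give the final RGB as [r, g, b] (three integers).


(1,0) stack=L1,L2; from [0,0,0]:
L1 α=1/2: [126, 129/2, 116]
L2 α=5/6: [478/3, 229/12, 191/6]
rounded: [159, 19, 32]

at x=0,y=0 over L1,L2:
L1 α=2/5: [0, 348/5, 32/5]
L2 α=1/3: [89/3, 372/5, 1099/15]
= [30, 74, 73]

at x=0,y=1 over L1,L3:
L1 α=1/2: [84, 99/2, 235/2]
L3 α=1/3: [62, 202/3, 295/3]
rounded: [62, 67, 98]

at x=2,y=0 over L1,L3,L4,L5:
after L1 α=1/3: [178/3, 50, 70]
after L3 α=1/6: [1475/18, 439/6, 184/3]
after L4 α=3/8: [10831/144, 6029/48, 1279/12]
after L5 α=2/7: [58187/1008, 5047/48, 9659/84]
→ [58, 105, 115]

at x=1,y=3 over L1,L3,L4,L5,L6:
+L1 (α=4/7) → [212/7, 996/7, 264/7]
+L3 (α=1/4) → [285/7, 3751/28, 403/14]
+L4 (α=3/4) → [2715/14, 24499/112, 3889/56]
+L5 (α=1/2) → [3093/28, 32899/224, 8369/112]
+L6 (α=3/8) → [27897/224, 220271/1792, 113077/896]
= [125, 123, 126]

at x=2,y=3 over L1,L3,L4,L5,L6:
L1 α=6/7: [120/7, 1038/7, 1248/7]
L3 α=1/3: [1486/21, 3056/21, 3308/21]
L4 α=1/4: [2165/28, 1072/7, 1983/14]
L5 α=1/2: [2921/56, 1765/14, 5497/28]
L6 α=2/3: [19609/168, 8681/42, 11489/84]
→ [117, 207, 137]

(2,3) stack=L1,L3,L4,L5,L6,L7; from [0,0,0]:
+L1 (α=6/7) → [120/7, 1038/7, 1248/7]
+L3 (α=1/3) → [1486/21, 3056/21, 3308/21]
+L4 (α=1/4) → [2165/28, 1072/7, 1983/14]
+L5 (α=1/2) → [2921/56, 1765/14, 5497/28]
+L6 (α=2/3) → [19609/168, 8681/42, 11489/84]
+L7 (α=1/3) → [22129/252, 11579/63, 16823/126]
rounded: [88, 184, 134]

at x=0,y=0 over L1,L3,L4,L5,L6,L7:
after L1 α=2/5: [0, 348/5, 32/5]
after L3 α=1/2: [35/2, 189/5, 56/5]
after L4 α=4/7: [929/14, 4527/35, 544/5]
after L5 α=0: [929/14, 4527/35, 544/5]
after L6 α=1/3: [1454/21, 15809/105, 2318/15]
after L7 α=3/4: [2915/21, 62429/420, 4163/60]
= [139, 149, 69]

query (0,3) [L1,L3,L4,L5,L6,L7] — begin 0,0,0
L1 α=3/4: [138, 747/4, 18]
L3 α=1/2: [259/2, 1071/8, 167/2]
L4 α=2/5: [1641/10, 7037/40, 185/2]
L5 α=4/5: [1801/50, 25277/200, 1481/10]
L6 α=0: [1801/50, 25277/200, 1481/10]
L7 α=1/5: [9477/125, 30427/250, 3497/25]
= [76, 122, 140]


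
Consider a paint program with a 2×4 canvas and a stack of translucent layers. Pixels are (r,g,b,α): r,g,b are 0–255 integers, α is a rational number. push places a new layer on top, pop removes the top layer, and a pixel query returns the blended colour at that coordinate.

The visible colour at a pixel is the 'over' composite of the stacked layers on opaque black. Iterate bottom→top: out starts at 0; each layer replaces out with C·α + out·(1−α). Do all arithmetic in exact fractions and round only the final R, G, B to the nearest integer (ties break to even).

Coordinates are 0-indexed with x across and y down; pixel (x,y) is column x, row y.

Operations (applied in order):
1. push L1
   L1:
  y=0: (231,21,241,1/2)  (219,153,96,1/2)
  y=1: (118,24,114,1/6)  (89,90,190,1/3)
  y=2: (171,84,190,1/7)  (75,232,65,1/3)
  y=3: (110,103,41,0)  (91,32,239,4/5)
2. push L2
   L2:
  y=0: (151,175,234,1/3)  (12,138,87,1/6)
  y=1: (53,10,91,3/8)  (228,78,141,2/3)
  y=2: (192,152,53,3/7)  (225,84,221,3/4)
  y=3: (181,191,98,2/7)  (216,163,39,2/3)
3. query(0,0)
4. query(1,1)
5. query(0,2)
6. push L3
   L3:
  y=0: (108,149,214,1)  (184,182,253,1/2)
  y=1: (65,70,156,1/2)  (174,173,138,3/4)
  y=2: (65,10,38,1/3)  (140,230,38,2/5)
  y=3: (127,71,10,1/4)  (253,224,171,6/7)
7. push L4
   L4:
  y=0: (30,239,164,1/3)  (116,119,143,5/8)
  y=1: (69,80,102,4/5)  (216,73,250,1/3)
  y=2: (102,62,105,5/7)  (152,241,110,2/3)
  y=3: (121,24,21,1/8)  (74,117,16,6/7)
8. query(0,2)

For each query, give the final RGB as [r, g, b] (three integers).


(0,0) stack=L1,L2; from [0,0,0]:
L1 α=1/2: [231/2, 21/2, 241/2]
L2 α=1/3: [382/3, 196/3, 475/3]
rounded: [127, 65, 158]

(1,1) stack=L1,L2; from [0,0,0]:
after L1 α=1/3: [89/3, 30, 190/3]
after L2 α=2/3: [1457/9, 62, 1036/9]
rounded: [162, 62, 115]

(0,2) stack=L1,L2; from [0,0,0]:
after L1 α=1/7: [171/7, 12, 190/7]
after L2 α=3/7: [4716/49, 72, 1873/49]
→ [96, 72, 38]

query (0,2) [L1,L2,L3,L4] — begin 0,0,0
L1 α=1/7: [171/7, 12, 190/7]
L2 α=3/7: [4716/49, 72, 1873/49]
L3 α=1/3: [12617/147, 154/3, 5608/147]
L4 α=5/7: [100204/1029, 1238/21, 88391/1029]
= [97, 59, 86]


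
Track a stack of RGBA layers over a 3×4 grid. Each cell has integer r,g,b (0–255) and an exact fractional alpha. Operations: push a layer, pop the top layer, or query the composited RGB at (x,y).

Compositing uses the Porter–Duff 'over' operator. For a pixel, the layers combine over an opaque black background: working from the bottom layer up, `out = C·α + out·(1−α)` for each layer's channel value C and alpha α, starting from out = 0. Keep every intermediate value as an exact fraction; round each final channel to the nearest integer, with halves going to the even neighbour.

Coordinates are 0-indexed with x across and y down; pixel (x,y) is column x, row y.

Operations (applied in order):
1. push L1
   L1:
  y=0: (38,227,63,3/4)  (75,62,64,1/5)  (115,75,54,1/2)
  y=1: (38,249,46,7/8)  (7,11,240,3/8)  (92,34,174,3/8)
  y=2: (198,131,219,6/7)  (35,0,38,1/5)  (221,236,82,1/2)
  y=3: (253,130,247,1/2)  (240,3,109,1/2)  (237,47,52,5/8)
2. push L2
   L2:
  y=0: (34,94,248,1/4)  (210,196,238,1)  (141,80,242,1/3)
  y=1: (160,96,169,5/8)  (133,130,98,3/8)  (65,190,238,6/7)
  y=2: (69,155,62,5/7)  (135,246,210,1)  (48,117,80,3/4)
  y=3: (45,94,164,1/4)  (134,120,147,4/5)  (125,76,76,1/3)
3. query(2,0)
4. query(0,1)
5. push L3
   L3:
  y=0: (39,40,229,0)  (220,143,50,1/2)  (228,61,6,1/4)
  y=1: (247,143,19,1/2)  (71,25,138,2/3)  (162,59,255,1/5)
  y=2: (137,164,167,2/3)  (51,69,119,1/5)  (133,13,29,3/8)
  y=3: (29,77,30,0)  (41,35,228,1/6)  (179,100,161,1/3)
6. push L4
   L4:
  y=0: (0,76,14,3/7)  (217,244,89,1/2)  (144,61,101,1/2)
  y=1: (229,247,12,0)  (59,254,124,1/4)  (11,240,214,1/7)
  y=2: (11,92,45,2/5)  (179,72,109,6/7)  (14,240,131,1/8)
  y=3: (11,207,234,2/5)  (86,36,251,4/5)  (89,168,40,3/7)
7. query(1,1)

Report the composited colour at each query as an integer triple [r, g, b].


(2,0) stack=L1,L2; from [0,0,0]:
after L1 α=1/2: [115/2, 75/2, 27]
after L2 α=1/3: [256/3, 155/3, 296/3]
rounded: [85, 52, 99]

query (0,1) [L1,L2] — begin 0,0,0
L1 α=7/8: [133/4, 1743/8, 161/4]
L2 α=5/8: [3599/32, 9069/64, 3863/32]
→ [112, 142, 121]

(1,1) stack=L1,L2,L3,L4; from [0,0,0]:
L1 α=3/8: [21/8, 33/8, 90]
L2 α=3/8: [3297/64, 3285/64, 93]
L3 α=2/3: [12385/192, 6485/192, 123]
L4 α=1/4: [16161/256, 22741/256, 493/4]
= [63, 89, 123]


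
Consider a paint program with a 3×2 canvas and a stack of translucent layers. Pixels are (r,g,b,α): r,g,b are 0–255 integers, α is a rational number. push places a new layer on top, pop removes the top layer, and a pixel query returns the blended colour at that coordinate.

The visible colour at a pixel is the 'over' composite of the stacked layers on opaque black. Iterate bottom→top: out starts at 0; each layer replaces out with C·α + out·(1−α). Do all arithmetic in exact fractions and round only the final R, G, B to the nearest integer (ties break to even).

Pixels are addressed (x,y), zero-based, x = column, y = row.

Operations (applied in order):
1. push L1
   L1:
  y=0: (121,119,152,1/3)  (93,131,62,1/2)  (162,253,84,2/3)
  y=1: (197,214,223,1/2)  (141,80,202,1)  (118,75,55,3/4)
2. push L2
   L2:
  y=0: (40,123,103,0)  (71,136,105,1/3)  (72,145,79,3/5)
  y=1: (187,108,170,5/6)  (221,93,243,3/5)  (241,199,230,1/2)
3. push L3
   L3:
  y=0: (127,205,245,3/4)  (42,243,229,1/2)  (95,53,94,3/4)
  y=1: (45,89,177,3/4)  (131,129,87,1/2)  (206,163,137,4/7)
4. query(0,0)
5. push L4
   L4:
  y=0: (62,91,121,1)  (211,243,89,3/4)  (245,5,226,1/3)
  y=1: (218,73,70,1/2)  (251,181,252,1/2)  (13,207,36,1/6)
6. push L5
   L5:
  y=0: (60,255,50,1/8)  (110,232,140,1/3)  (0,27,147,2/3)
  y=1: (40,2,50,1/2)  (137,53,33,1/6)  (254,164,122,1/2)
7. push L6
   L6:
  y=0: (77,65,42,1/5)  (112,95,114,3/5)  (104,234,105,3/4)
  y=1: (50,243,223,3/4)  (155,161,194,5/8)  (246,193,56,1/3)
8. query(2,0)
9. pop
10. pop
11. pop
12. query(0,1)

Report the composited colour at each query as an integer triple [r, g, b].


at x=0,y=0 over L1,L2,L3:
L1 α=1/3: [121/3, 119/3, 152/3]
L2 α=0: [121/3, 119/3, 152/3]
L3 α=3/4: [316/3, 491/3, 2357/12]
rounded: [105, 164, 196]

at x=2,y=0 over L1,L2,L3,L4,L5,L6:
after L1 α=2/3: [108, 506/3, 56]
after L2 α=3/5: [432/5, 2317/15, 349/5]
after L3 α=3/4: [1857/20, 2351/30, 1759/20]
after L4 α=1/3: [4307/30, 2426/45, 4019/30]
after L5 α=2/3: [4307/90, 4856/135, 12839/90]
after L6 α=3/4: [32387/360, 49813/270, 41189/360]
→ [90, 184, 114]

(0,1) stack=L1,L2,L3; from [0,0,0]:
L1 α=1/2: [197/2, 107, 223/2]
L2 α=5/6: [689/4, 647/6, 641/4]
L3 α=3/4: [1229/16, 2249/24, 2765/16]
= [77, 94, 173]


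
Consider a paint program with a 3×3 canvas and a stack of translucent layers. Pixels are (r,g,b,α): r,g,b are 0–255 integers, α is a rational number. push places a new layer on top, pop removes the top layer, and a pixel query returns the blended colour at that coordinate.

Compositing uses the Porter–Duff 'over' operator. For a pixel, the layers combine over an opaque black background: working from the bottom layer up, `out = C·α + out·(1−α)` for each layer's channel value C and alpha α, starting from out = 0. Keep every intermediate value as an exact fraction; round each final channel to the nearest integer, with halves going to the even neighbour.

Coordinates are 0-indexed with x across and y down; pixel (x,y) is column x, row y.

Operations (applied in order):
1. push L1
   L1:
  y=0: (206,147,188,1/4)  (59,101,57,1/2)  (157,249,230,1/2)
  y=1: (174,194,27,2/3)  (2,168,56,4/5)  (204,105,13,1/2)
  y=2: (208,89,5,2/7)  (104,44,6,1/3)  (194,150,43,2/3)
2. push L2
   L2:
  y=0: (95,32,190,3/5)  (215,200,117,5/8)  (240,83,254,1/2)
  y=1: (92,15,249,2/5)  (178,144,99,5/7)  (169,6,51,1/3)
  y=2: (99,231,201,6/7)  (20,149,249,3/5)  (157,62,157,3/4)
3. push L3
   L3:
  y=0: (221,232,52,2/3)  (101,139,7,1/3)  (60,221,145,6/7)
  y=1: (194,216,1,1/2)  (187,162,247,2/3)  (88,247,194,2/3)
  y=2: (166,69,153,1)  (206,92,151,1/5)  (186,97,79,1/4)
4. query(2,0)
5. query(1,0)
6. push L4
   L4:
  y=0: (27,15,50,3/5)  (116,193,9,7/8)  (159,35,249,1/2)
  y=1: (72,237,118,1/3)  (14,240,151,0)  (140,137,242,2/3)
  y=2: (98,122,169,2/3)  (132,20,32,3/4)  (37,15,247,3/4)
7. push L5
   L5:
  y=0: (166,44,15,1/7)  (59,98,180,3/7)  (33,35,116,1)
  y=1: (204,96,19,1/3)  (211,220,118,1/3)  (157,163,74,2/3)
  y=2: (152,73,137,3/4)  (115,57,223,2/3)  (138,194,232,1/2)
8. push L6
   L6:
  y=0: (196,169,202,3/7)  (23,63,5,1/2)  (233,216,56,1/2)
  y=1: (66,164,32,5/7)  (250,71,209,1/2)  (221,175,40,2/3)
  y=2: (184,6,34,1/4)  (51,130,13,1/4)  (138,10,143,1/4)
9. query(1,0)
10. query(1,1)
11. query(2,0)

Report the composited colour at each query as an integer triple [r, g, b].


(2,0) stack=L1,L2,L3; from [0,0,0]:
L1 α=1/2: [157/2, 249/2, 115]
L2 α=1/2: [637/4, 415/4, 369/2]
L3 α=6/7: [2077/28, 817/4, 2109/14]
→ [74, 204, 151]

(1,0) stack=L1,L2,L3; from [0,0,0]:
+L1 (α=1/2) → [59/2, 101/2, 57/2]
+L2 (α=5/8) → [2327/16, 2303/16, 1341/16]
+L3 (α=1/3) → [1045/8, 3415/24, 1397/24]
→ [131, 142, 58]

(1,0) stack=L1,L2,L3,L4,L5,L6; from [0,0,0]:
+L1 (α=1/2) → [59/2, 101/2, 57/2]
+L2 (α=5/8) → [2327/16, 2303/16, 1341/16]
+L3 (α=1/3) → [1045/8, 3415/24, 1397/24]
+L4 (α=7/8) → [7541/64, 35839/192, 2909/192]
+L5 (α=3/7) → [10373/112, 49951/336, 28829/336]
+L6 (α=1/2) → [12949/224, 71119/672, 30509/672]
rounded: [58, 106, 45]

at x=1,y=1 over L1,L2,L3,L4,L5,L6:
+L1 (α=4/5) → [8/5, 672/5, 224/5]
+L2 (α=5/7) → [638/5, 4944/35, 2923/35]
+L3 (α=2/3) → [836/5, 5428/35, 20213/105]
+L4 (α=0) → [836/5, 5428/35, 20213/105]
+L5 (α=1/3) → [909/5, 18556/105, 52816/315]
+L6 (α=1/2) → [2159/10, 26011/210, 118651/630]
rounded: [216, 124, 188]

at x=2,y=0 over L1,L2,L3,L4,L5,L6:
+L1 (α=1/2) → [157/2, 249/2, 115]
+L2 (α=1/2) → [637/4, 415/4, 369/2]
+L3 (α=6/7) → [2077/28, 817/4, 2109/14]
+L4 (α=1/2) → [6529/56, 957/8, 5595/28]
+L5 (α=1) → [33, 35, 116]
+L6 (α=1/2) → [133, 251/2, 86]
rounded: [133, 126, 86]
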